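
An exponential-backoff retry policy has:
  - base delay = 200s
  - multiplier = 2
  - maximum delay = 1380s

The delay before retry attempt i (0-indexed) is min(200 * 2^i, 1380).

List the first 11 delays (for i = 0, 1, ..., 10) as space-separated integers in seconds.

Computing each delay:
  i=0: min(200*2^0, 1380) = 200
  i=1: min(200*2^1, 1380) = 400
  i=2: min(200*2^2, 1380) = 800
  i=3: min(200*2^3, 1380) = 1380
  i=4: min(200*2^4, 1380) = 1380
  i=5: min(200*2^5, 1380) = 1380
  i=6: min(200*2^6, 1380) = 1380
  i=7: min(200*2^7, 1380) = 1380
  i=8: min(200*2^8, 1380) = 1380
  i=9: min(200*2^9, 1380) = 1380
  i=10: min(200*2^10, 1380) = 1380

Answer: 200 400 800 1380 1380 1380 1380 1380 1380 1380 1380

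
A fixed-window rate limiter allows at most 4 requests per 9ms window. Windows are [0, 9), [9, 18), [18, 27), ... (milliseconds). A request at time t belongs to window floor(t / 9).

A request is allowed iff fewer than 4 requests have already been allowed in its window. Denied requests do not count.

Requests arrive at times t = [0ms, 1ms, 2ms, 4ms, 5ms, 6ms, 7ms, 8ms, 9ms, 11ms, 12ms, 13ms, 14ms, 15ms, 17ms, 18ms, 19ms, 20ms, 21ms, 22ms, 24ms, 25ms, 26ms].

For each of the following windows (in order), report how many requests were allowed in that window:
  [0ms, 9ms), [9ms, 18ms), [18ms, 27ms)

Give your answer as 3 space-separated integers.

Processing requests:
  req#1 t=0ms (window 0): ALLOW
  req#2 t=1ms (window 0): ALLOW
  req#3 t=2ms (window 0): ALLOW
  req#4 t=4ms (window 0): ALLOW
  req#5 t=5ms (window 0): DENY
  req#6 t=6ms (window 0): DENY
  req#7 t=7ms (window 0): DENY
  req#8 t=8ms (window 0): DENY
  req#9 t=9ms (window 1): ALLOW
  req#10 t=11ms (window 1): ALLOW
  req#11 t=12ms (window 1): ALLOW
  req#12 t=13ms (window 1): ALLOW
  req#13 t=14ms (window 1): DENY
  req#14 t=15ms (window 1): DENY
  req#15 t=17ms (window 1): DENY
  req#16 t=18ms (window 2): ALLOW
  req#17 t=19ms (window 2): ALLOW
  req#18 t=20ms (window 2): ALLOW
  req#19 t=21ms (window 2): ALLOW
  req#20 t=22ms (window 2): DENY
  req#21 t=24ms (window 2): DENY
  req#22 t=25ms (window 2): DENY
  req#23 t=26ms (window 2): DENY

Allowed counts by window: 4 4 4

Answer: 4 4 4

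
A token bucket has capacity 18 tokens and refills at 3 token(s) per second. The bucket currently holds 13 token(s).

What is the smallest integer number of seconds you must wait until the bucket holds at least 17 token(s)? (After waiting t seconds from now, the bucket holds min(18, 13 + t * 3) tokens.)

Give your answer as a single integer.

Answer: 2

Derivation:
Need 13 + t * 3 >= 17, so t >= 4/3.
Smallest integer t = ceil(4/3) = 2.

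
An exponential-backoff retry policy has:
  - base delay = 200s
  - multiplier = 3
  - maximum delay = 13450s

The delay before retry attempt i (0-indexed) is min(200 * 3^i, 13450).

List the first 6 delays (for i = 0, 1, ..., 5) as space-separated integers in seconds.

Answer: 200 600 1800 5400 13450 13450

Derivation:
Computing each delay:
  i=0: min(200*3^0, 13450) = 200
  i=1: min(200*3^1, 13450) = 600
  i=2: min(200*3^2, 13450) = 1800
  i=3: min(200*3^3, 13450) = 5400
  i=4: min(200*3^4, 13450) = 13450
  i=5: min(200*3^5, 13450) = 13450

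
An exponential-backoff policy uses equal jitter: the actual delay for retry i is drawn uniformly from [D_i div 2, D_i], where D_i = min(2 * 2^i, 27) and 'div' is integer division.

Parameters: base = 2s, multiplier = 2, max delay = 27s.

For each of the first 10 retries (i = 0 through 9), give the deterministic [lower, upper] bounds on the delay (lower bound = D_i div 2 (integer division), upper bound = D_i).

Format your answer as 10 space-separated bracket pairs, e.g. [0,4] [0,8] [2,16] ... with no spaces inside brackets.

Computing bounds per retry:
  i=0: D_i=min(2*2^0,27)=2, bounds=[1,2]
  i=1: D_i=min(2*2^1,27)=4, bounds=[2,4]
  i=2: D_i=min(2*2^2,27)=8, bounds=[4,8]
  i=3: D_i=min(2*2^3,27)=16, bounds=[8,16]
  i=4: D_i=min(2*2^4,27)=27, bounds=[13,27]
  i=5: D_i=min(2*2^5,27)=27, bounds=[13,27]
  i=6: D_i=min(2*2^6,27)=27, bounds=[13,27]
  i=7: D_i=min(2*2^7,27)=27, bounds=[13,27]
  i=8: D_i=min(2*2^8,27)=27, bounds=[13,27]
  i=9: D_i=min(2*2^9,27)=27, bounds=[13,27]

Answer: [1,2] [2,4] [4,8] [8,16] [13,27] [13,27] [13,27] [13,27] [13,27] [13,27]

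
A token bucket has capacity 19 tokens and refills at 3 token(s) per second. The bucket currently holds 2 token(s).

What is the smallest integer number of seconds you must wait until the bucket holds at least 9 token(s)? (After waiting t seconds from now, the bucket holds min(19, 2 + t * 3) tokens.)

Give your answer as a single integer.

Need 2 + t * 3 >= 9, so t >= 7/3.
Smallest integer t = ceil(7/3) = 3.

Answer: 3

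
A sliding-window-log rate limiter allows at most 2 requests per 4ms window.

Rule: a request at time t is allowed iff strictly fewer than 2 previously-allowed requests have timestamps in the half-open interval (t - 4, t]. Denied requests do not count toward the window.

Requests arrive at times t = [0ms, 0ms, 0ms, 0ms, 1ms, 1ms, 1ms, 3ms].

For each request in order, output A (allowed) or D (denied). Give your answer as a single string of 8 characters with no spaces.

Answer: AADDDDDD

Derivation:
Tracking allowed requests in the window:
  req#1 t=0ms: ALLOW
  req#2 t=0ms: ALLOW
  req#3 t=0ms: DENY
  req#4 t=0ms: DENY
  req#5 t=1ms: DENY
  req#6 t=1ms: DENY
  req#7 t=1ms: DENY
  req#8 t=3ms: DENY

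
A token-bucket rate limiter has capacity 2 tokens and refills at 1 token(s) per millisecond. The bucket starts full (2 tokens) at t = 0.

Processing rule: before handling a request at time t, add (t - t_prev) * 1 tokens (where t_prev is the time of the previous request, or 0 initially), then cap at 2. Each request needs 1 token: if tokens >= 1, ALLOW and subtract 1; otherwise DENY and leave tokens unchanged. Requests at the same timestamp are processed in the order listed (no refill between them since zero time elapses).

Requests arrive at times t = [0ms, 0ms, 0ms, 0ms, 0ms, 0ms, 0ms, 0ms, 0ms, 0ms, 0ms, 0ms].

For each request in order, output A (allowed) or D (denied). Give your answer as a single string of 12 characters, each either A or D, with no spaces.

Answer: AADDDDDDDDDD

Derivation:
Simulating step by step:
  req#1 t=0ms: ALLOW
  req#2 t=0ms: ALLOW
  req#3 t=0ms: DENY
  req#4 t=0ms: DENY
  req#5 t=0ms: DENY
  req#6 t=0ms: DENY
  req#7 t=0ms: DENY
  req#8 t=0ms: DENY
  req#9 t=0ms: DENY
  req#10 t=0ms: DENY
  req#11 t=0ms: DENY
  req#12 t=0ms: DENY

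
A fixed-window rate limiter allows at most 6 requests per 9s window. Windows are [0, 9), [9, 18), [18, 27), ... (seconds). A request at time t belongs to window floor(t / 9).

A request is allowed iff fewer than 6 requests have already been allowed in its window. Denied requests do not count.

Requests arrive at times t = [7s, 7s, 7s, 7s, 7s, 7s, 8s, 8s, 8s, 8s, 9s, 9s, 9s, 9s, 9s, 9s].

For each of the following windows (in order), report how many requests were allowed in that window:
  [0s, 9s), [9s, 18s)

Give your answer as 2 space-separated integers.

Answer: 6 6

Derivation:
Processing requests:
  req#1 t=7s (window 0): ALLOW
  req#2 t=7s (window 0): ALLOW
  req#3 t=7s (window 0): ALLOW
  req#4 t=7s (window 0): ALLOW
  req#5 t=7s (window 0): ALLOW
  req#6 t=7s (window 0): ALLOW
  req#7 t=8s (window 0): DENY
  req#8 t=8s (window 0): DENY
  req#9 t=8s (window 0): DENY
  req#10 t=8s (window 0): DENY
  req#11 t=9s (window 1): ALLOW
  req#12 t=9s (window 1): ALLOW
  req#13 t=9s (window 1): ALLOW
  req#14 t=9s (window 1): ALLOW
  req#15 t=9s (window 1): ALLOW
  req#16 t=9s (window 1): ALLOW

Allowed counts by window: 6 6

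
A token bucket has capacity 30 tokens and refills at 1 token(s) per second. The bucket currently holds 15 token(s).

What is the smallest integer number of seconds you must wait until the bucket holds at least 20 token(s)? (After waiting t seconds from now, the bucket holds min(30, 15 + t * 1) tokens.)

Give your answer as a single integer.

Answer: 5

Derivation:
Need 15 + t * 1 >= 20, so t >= 5/1.
Smallest integer t = ceil(5/1) = 5.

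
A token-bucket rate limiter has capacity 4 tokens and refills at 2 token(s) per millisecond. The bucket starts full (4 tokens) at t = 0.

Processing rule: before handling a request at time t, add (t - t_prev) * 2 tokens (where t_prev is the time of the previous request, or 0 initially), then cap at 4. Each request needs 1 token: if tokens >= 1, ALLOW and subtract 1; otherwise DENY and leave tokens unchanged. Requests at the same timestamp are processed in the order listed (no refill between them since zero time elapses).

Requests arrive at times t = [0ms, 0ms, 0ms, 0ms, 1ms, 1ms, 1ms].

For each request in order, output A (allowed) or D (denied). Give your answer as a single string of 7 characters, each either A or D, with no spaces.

Simulating step by step:
  req#1 t=0ms: ALLOW
  req#2 t=0ms: ALLOW
  req#3 t=0ms: ALLOW
  req#4 t=0ms: ALLOW
  req#5 t=1ms: ALLOW
  req#6 t=1ms: ALLOW
  req#7 t=1ms: DENY

Answer: AAAAAAD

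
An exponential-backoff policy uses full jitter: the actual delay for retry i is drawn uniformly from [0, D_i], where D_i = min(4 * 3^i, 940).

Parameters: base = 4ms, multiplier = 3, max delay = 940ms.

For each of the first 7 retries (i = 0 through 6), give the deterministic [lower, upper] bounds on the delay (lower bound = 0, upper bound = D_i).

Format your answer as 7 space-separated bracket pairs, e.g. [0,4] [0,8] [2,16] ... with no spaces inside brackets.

Answer: [0,4] [0,12] [0,36] [0,108] [0,324] [0,940] [0,940]

Derivation:
Computing bounds per retry:
  i=0: D_i=min(4*3^0,940)=4, bounds=[0,4]
  i=1: D_i=min(4*3^1,940)=12, bounds=[0,12]
  i=2: D_i=min(4*3^2,940)=36, bounds=[0,36]
  i=3: D_i=min(4*3^3,940)=108, bounds=[0,108]
  i=4: D_i=min(4*3^4,940)=324, bounds=[0,324]
  i=5: D_i=min(4*3^5,940)=940, bounds=[0,940]
  i=6: D_i=min(4*3^6,940)=940, bounds=[0,940]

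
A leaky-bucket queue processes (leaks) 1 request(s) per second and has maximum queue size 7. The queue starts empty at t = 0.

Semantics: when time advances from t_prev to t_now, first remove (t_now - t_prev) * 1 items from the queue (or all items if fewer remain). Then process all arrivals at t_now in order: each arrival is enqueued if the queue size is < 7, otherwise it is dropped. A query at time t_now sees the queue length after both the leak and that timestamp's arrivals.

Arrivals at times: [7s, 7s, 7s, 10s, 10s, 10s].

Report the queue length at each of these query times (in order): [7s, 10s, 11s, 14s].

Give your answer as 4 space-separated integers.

Queue lengths at query times:
  query t=7s: backlog = 3
  query t=10s: backlog = 3
  query t=11s: backlog = 2
  query t=14s: backlog = 0

Answer: 3 3 2 0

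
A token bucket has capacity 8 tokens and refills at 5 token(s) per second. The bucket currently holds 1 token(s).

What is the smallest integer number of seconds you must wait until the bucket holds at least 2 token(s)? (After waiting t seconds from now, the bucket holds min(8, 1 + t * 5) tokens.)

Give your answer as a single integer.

Answer: 1

Derivation:
Need 1 + t * 5 >= 2, so t >= 1/5.
Smallest integer t = ceil(1/5) = 1.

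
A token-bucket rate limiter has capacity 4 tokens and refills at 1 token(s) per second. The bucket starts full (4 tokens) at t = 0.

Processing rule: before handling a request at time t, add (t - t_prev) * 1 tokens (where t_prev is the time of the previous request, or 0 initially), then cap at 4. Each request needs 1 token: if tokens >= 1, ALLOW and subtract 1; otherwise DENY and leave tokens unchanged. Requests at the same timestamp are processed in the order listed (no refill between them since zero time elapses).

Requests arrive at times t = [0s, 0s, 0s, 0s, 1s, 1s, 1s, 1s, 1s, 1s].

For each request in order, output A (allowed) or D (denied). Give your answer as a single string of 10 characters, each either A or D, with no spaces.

Simulating step by step:
  req#1 t=0s: ALLOW
  req#2 t=0s: ALLOW
  req#3 t=0s: ALLOW
  req#4 t=0s: ALLOW
  req#5 t=1s: ALLOW
  req#6 t=1s: DENY
  req#7 t=1s: DENY
  req#8 t=1s: DENY
  req#9 t=1s: DENY
  req#10 t=1s: DENY

Answer: AAAAADDDDD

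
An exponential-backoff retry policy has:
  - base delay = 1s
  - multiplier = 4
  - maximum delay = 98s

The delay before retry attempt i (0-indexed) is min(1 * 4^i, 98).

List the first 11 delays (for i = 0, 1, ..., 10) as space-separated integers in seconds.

Answer: 1 4 16 64 98 98 98 98 98 98 98

Derivation:
Computing each delay:
  i=0: min(1*4^0, 98) = 1
  i=1: min(1*4^1, 98) = 4
  i=2: min(1*4^2, 98) = 16
  i=3: min(1*4^3, 98) = 64
  i=4: min(1*4^4, 98) = 98
  i=5: min(1*4^5, 98) = 98
  i=6: min(1*4^6, 98) = 98
  i=7: min(1*4^7, 98) = 98
  i=8: min(1*4^8, 98) = 98
  i=9: min(1*4^9, 98) = 98
  i=10: min(1*4^10, 98) = 98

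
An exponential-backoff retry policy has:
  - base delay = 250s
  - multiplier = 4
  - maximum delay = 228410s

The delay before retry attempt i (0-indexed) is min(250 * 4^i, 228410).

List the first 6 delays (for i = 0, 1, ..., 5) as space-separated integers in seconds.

Answer: 250 1000 4000 16000 64000 228410

Derivation:
Computing each delay:
  i=0: min(250*4^0, 228410) = 250
  i=1: min(250*4^1, 228410) = 1000
  i=2: min(250*4^2, 228410) = 4000
  i=3: min(250*4^3, 228410) = 16000
  i=4: min(250*4^4, 228410) = 64000
  i=5: min(250*4^5, 228410) = 228410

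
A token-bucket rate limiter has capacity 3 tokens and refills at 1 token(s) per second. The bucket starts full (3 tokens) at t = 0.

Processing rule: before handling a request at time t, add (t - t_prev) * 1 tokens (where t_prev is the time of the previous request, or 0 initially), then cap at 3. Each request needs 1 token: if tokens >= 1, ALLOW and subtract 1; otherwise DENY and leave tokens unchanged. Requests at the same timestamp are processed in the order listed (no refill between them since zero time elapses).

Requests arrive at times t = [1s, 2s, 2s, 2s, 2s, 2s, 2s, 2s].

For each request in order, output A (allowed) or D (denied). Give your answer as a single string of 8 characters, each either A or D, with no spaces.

Simulating step by step:
  req#1 t=1s: ALLOW
  req#2 t=2s: ALLOW
  req#3 t=2s: ALLOW
  req#4 t=2s: ALLOW
  req#5 t=2s: DENY
  req#6 t=2s: DENY
  req#7 t=2s: DENY
  req#8 t=2s: DENY

Answer: AAAADDDD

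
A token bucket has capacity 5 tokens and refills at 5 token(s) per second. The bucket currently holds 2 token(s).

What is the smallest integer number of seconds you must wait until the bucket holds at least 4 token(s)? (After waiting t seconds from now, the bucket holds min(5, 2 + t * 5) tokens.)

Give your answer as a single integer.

Answer: 1

Derivation:
Need 2 + t * 5 >= 4, so t >= 2/5.
Smallest integer t = ceil(2/5) = 1.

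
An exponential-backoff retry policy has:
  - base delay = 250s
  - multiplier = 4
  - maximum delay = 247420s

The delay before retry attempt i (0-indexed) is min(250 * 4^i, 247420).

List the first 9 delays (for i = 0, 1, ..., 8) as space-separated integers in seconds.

Computing each delay:
  i=0: min(250*4^0, 247420) = 250
  i=1: min(250*4^1, 247420) = 1000
  i=2: min(250*4^2, 247420) = 4000
  i=3: min(250*4^3, 247420) = 16000
  i=4: min(250*4^4, 247420) = 64000
  i=5: min(250*4^5, 247420) = 247420
  i=6: min(250*4^6, 247420) = 247420
  i=7: min(250*4^7, 247420) = 247420
  i=8: min(250*4^8, 247420) = 247420

Answer: 250 1000 4000 16000 64000 247420 247420 247420 247420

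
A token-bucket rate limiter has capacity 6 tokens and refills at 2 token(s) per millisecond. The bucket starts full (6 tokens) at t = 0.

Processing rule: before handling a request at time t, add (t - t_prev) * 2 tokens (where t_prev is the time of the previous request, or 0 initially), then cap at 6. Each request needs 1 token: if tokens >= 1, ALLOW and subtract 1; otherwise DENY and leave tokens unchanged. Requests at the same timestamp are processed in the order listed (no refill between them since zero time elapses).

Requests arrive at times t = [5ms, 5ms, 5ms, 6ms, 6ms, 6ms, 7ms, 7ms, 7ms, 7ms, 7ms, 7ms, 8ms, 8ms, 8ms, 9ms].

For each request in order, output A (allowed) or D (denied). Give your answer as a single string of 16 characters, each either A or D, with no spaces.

Answer: AAAAAAAAAADDAADA

Derivation:
Simulating step by step:
  req#1 t=5ms: ALLOW
  req#2 t=5ms: ALLOW
  req#3 t=5ms: ALLOW
  req#4 t=6ms: ALLOW
  req#5 t=6ms: ALLOW
  req#6 t=6ms: ALLOW
  req#7 t=7ms: ALLOW
  req#8 t=7ms: ALLOW
  req#9 t=7ms: ALLOW
  req#10 t=7ms: ALLOW
  req#11 t=7ms: DENY
  req#12 t=7ms: DENY
  req#13 t=8ms: ALLOW
  req#14 t=8ms: ALLOW
  req#15 t=8ms: DENY
  req#16 t=9ms: ALLOW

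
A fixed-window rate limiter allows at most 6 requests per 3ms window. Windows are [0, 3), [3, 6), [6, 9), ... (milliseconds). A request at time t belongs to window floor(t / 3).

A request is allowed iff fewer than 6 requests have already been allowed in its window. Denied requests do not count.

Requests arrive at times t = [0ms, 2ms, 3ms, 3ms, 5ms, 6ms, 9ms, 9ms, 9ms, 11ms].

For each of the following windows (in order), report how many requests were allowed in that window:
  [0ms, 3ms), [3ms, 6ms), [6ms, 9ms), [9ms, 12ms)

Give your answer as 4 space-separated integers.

Processing requests:
  req#1 t=0ms (window 0): ALLOW
  req#2 t=2ms (window 0): ALLOW
  req#3 t=3ms (window 1): ALLOW
  req#4 t=3ms (window 1): ALLOW
  req#5 t=5ms (window 1): ALLOW
  req#6 t=6ms (window 2): ALLOW
  req#7 t=9ms (window 3): ALLOW
  req#8 t=9ms (window 3): ALLOW
  req#9 t=9ms (window 3): ALLOW
  req#10 t=11ms (window 3): ALLOW

Allowed counts by window: 2 3 1 4

Answer: 2 3 1 4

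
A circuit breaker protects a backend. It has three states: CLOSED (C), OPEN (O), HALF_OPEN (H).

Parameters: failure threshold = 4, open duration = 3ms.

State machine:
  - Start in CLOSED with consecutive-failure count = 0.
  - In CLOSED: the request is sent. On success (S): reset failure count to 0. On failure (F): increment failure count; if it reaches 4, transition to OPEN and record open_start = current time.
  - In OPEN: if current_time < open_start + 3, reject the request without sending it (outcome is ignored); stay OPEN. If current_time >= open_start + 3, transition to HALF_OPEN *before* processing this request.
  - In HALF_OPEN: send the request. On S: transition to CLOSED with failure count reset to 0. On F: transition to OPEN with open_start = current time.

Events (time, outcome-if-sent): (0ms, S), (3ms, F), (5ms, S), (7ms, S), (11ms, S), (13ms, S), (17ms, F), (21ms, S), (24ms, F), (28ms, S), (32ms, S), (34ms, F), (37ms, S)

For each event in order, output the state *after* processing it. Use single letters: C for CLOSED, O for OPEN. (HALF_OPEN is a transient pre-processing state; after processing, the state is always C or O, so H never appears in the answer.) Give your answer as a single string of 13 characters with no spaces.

Answer: CCCCCCCCCCCCC

Derivation:
State after each event:
  event#1 t=0ms outcome=S: state=CLOSED
  event#2 t=3ms outcome=F: state=CLOSED
  event#3 t=5ms outcome=S: state=CLOSED
  event#4 t=7ms outcome=S: state=CLOSED
  event#5 t=11ms outcome=S: state=CLOSED
  event#6 t=13ms outcome=S: state=CLOSED
  event#7 t=17ms outcome=F: state=CLOSED
  event#8 t=21ms outcome=S: state=CLOSED
  event#9 t=24ms outcome=F: state=CLOSED
  event#10 t=28ms outcome=S: state=CLOSED
  event#11 t=32ms outcome=S: state=CLOSED
  event#12 t=34ms outcome=F: state=CLOSED
  event#13 t=37ms outcome=S: state=CLOSED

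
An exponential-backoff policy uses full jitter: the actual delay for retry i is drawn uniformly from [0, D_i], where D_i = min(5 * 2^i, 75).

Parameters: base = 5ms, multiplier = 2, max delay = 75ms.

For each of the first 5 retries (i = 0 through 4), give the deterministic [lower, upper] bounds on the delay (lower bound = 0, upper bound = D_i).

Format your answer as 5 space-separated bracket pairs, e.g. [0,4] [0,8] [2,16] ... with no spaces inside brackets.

Computing bounds per retry:
  i=0: D_i=min(5*2^0,75)=5, bounds=[0,5]
  i=1: D_i=min(5*2^1,75)=10, bounds=[0,10]
  i=2: D_i=min(5*2^2,75)=20, bounds=[0,20]
  i=3: D_i=min(5*2^3,75)=40, bounds=[0,40]
  i=4: D_i=min(5*2^4,75)=75, bounds=[0,75]

Answer: [0,5] [0,10] [0,20] [0,40] [0,75]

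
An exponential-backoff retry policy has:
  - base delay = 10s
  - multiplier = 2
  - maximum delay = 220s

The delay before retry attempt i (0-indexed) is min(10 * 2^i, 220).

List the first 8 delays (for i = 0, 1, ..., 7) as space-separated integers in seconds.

Answer: 10 20 40 80 160 220 220 220

Derivation:
Computing each delay:
  i=0: min(10*2^0, 220) = 10
  i=1: min(10*2^1, 220) = 20
  i=2: min(10*2^2, 220) = 40
  i=3: min(10*2^3, 220) = 80
  i=4: min(10*2^4, 220) = 160
  i=5: min(10*2^5, 220) = 220
  i=6: min(10*2^6, 220) = 220
  i=7: min(10*2^7, 220) = 220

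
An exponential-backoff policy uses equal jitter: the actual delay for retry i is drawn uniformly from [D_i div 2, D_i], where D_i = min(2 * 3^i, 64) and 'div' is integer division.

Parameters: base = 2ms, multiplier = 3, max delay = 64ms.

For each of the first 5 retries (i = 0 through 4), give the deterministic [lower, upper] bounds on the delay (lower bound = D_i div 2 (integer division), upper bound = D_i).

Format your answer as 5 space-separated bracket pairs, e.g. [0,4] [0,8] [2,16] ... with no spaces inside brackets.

Answer: [1,2] [3,6] [9,18] [27,54] [32,64]

Derivation:
Computing bounds per retry:
  i=0: D_i=min(2*3^0,64)=2, bounds=[1,2]
  i=1: D_i=min(2*3^1,64)=6, bounds=[3,6]
  i=2: D_i=min(2*3^2,64)=18, bounds=[9,18]
  i=3: D_i=min(2*3^3,64)=54, bounds=[27,54]
  i=4: D_i=min(2*3^4,64)=64, bounds=[32,64]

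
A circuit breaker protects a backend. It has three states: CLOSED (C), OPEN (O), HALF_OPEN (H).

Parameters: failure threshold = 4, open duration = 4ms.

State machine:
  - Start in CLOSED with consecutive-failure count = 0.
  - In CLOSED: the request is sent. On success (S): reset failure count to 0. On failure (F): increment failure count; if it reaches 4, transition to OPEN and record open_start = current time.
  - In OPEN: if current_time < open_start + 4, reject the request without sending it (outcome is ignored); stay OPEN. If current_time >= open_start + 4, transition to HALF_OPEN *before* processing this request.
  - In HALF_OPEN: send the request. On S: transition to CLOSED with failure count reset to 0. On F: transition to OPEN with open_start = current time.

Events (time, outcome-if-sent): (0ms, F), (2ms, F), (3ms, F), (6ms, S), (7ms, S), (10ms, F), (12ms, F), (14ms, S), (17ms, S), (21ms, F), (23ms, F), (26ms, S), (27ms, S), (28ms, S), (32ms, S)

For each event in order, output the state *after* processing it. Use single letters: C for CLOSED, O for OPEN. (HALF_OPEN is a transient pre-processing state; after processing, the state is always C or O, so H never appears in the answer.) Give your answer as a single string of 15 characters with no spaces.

State after each event:
  event#1 t=0ms outcome=F: state=CLOSED
  event#2 t=2ms outcome=F: state=CLOSED
  event#3 t=3ms outcome=F: state=CLOSED
  event#4 t=6ms outcome=S: state=CLOSED
  event#5 t=7ms outcome=S: state=CLOSED
  event#6 t=10ms outcome=F: state=CLOSED
  event#7 t=12ms outcome=F: state=CLOSED
  event#8 t=14ms outcome=S: state=CLOSED
  event#9 t=17ms outcome=S: state=CLOSED
  event#10 t=21ms outcome=F: state=CLOSED
  event#11 t=23ms outcome=F: state=CLOSED
  event#12 t=26ms outcome=S: state=CLOSED
  event#13 t=27ms outcome=S: state=CLOSED
  event#14 t=28ms outcome=S: state=CLOSED
  event#15 t=32ms outcome=S: state=CLOSED

Answer: CCCCCCCCCCCCCCC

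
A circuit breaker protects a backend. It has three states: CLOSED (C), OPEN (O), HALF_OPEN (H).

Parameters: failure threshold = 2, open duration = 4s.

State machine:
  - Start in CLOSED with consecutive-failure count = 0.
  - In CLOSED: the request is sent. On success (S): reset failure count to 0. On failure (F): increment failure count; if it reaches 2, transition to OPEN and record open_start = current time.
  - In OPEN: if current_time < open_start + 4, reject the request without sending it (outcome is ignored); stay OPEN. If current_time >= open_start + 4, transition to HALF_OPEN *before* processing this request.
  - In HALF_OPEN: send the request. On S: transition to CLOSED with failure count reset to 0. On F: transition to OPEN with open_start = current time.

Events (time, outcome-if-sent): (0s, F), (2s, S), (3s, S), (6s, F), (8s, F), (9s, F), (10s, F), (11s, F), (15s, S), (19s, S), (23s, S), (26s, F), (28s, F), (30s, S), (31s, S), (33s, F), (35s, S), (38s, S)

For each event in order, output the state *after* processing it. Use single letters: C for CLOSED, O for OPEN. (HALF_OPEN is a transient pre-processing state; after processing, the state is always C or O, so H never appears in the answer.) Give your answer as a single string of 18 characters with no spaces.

State after each event:
  event#1 t=0s outcome=F: state=CLOSED
  event#2 t=2s outcome=S: state=CLOSED
  event#3 t=3s outcome=S: state=CLOSED
  event#4 t=6s outcome=F: state=CLOSED
  event#5 t=8s outcome=F: state=OPEN
  event#6 t=9s outcome=F: state=OPEN
  event#7 t=10s outcome=F: state=OPEN
  event#8 t=11s outcome=F: state=OPEN
  event#9 t=15s outcome=S: state=CLOSED
  event#10 t=19s outcome=S: state=CLOSED
  event#11 t=23s outcome=S: state=CLOSED
  event#12 t=26s outcome=F: state=CLOSED
  event#13 t=28s outcome=F: state=OPEN
  event#14 t=30s outcome=S: state=OPEN
  event#15 t=31s outcome=S: state=OPEN
  event#16 t=33s outcome=F: state=OPEN
  event#17 t=35s outcome=S: state=OPEN
  event#18 t=38s outcome=S: state=CLOSED

Answer: CCCCOOOOCCCCOOOOOC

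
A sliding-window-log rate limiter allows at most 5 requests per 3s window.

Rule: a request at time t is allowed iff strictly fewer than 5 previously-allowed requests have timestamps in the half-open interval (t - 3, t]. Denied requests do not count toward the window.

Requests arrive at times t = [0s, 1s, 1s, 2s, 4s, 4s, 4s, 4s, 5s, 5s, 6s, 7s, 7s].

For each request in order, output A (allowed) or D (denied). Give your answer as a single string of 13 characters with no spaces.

Answer: AAAAAAAAADDAA

Derivation:
Tracking allowed requests in the window:
  req#1 t=0s: ALLOW
  req#2 t=1s: ALLOW
  req#3 t=1s: ALLOW
  req#4 t=2s: ALLOW
  req#5 t=4s: ALLOW
  req#6 t=4s: ALLOW
  req#7 t=4s: ALLOW
  req#8 t=4s: ALLOW
  req#9 t=5s: ALLOW
  req#10 t=5s: DENY
  req#11 t=6s: DENY
  req#12 t=7s: ALLOW
  req#13 t=7s: ALLOW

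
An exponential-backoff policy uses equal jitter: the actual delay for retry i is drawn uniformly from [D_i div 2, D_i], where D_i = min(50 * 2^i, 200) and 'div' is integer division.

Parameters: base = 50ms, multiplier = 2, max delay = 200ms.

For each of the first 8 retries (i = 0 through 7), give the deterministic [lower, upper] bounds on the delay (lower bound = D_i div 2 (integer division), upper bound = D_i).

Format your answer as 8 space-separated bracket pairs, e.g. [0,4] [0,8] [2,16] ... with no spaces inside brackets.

Computing bounds per retry:
  i=0: D_i=min(50*2^0,200)=50, bounds=[25,50]
  i=1: D_i=min(50*2^1,200)=100, bounds=[50,100]
  i=2: D_i=min(50*2^2,200)=200, bounds=[100,200]
  i=3: D_i=min(50*2^3,200)=200, bounds=[100,200]
  i=4: D_i=min(50*2^4,200)=200, bounds=[100,200]
  i=5: D_i=min(50*2^5,200)=200, bounds=[100,200]
  i=6: D_i=min(50*2^6,200)=200, bounds=[100,200]
  i=7: D_i=min(50*2^7,200)=200, bounds=[100,200]

Answer: [25,50] [50,100] [100,200] [100,200] [100,200] [100,200] [100,200] [100,200]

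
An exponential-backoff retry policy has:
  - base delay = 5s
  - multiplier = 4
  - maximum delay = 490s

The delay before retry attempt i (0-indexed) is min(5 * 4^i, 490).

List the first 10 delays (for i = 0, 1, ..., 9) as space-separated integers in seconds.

Answer: 5 20 80 320 490 490 490 490 490 490

Derivation:
Computing each delay:
  i=0: min(5*4^0, 490) = 5
  i=1: min(5*4^1, 490) = 20
  i=2: min(5*4^2, 490) = 80
  i=3: min(5*4^3, 490) = 320
  i=4: min(5*4^4, 490) = 490
  i=5: min(5*4^5, 490) = 490
  i=6: min(5*4^6, 490) = 490
  i=7: min(5*4^7, 490) = 490
  i=8: min(5*4^8, 490) = 490
  i=9: min(5*4^9, 490) = 490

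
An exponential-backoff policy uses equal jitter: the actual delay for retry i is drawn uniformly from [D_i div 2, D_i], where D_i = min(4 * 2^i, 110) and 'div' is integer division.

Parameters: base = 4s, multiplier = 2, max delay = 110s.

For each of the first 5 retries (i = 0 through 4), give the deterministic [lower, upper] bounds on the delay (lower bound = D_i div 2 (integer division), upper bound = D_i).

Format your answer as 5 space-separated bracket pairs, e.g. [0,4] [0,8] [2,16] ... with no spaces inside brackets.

Computing bounds per retry:
  i=0: D_i=min(4*2^0,110)=4, bounds=[2,4]
  i=1: D_i=min(4*2^1,110)=8, bounds=[4,8]
  i=2: D_i=min(4*2^2,110)=16, bounds=[8,16]
  i=3: D_i=min(4*2^3,110)=32, bounds=[16,32]
  i=4: D_i=min(4*2^4,110)=64, bounds=[32,64]

Answer: [2,4] [4,8] [8,16] [16,32] [32,64]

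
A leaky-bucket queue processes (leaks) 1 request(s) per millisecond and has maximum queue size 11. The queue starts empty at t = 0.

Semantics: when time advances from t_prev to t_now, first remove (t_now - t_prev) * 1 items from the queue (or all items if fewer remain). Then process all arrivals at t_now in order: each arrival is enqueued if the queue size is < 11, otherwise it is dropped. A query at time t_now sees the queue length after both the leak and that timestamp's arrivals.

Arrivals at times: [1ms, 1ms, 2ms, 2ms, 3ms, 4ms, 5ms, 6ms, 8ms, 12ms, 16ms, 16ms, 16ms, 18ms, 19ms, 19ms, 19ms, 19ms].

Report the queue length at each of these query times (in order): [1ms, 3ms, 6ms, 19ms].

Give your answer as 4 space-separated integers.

Queue lengths at query times:
  query t=1ms: backlog = 2
  query t=3ms: backlog = 3
  query t=6ms: backlog = 3
  query t=19ms: backlog = 5

Answer: 2 3 3 5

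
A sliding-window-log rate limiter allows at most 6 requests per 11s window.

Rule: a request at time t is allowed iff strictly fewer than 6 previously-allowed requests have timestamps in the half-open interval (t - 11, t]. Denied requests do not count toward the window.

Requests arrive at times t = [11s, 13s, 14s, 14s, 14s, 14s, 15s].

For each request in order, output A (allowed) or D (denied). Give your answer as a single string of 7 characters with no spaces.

Tracking allowed requests in the window:
  req#1 t=11s: ALLOW
  req#2 t=13s: ALLOW
  req#3 t=14s: ALLOW
  req#4 t=14s: ALLOW
  req#5 t=14s: ALLOW
  req#6 t=14s: ALLOW
  req#7 t=15s: DENY

Answer: AAAAAAD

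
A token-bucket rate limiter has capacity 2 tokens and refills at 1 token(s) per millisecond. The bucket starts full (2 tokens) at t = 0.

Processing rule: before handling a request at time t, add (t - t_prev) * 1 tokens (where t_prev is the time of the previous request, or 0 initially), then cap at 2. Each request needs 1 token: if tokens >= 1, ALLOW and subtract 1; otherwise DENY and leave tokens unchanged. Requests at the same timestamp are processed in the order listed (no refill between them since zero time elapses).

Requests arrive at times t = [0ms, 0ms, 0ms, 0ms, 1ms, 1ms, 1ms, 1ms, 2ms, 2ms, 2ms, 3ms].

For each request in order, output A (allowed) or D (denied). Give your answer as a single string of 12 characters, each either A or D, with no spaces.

Answer: AADDADDDADDA

Derivation:
Simulating step by step:
  req#1 t=0ms: ALLOW
  req#2 t=0ms: ALLOW
  req#3 t=0ms: DENY
  req#4 t=0ms: DENY
  req#5 t=1ms: ALLOW
  req#6 t=1ms: DENY
  req#7 t=1ms: DENY
  req#8 t=1ms: DENY
  req#9 t=2ms: ALLOW
  req#10 t=2ms: DENY
  req#11 t=2ms: DENY
  req#12 t=3ms: ALLOW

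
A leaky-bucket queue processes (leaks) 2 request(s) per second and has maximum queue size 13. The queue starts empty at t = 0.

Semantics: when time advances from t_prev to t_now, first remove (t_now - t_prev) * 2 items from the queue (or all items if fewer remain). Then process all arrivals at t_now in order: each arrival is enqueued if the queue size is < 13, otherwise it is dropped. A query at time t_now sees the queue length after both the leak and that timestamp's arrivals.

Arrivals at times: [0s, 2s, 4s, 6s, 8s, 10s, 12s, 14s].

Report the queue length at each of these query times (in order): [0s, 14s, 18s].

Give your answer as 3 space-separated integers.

Answer: 1 1 0

Derivation:
Queue lengths at query times:
  query t=0s: backlog = 1
  query t=14s: backlog = 1
  query t=18s: backlog = 0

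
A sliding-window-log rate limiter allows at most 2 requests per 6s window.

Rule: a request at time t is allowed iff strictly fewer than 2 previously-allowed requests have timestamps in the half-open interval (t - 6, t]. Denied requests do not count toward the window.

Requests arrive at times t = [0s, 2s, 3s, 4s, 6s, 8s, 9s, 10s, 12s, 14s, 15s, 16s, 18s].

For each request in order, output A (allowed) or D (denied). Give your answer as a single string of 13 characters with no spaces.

Answer: AADDAADDAADDA

Derivation:
Tracking allowed requests in the window:
  req#1 t=0s: ALLOW
  req#2 t=2s: ALLOW
  req#3 t=3s: DENY
  req#4 t=4s: DENY
  req#5 t=6s: ALLOW
  req#6 t=8s: ALLOW
  req#7 t=9s: DENY
  req#8 t=10s: DENY
  req#9 t=12s: ALLOW
  req#10 t=14s: ALLOW
  req#11 t=15s: DENY
  req#12 t=16s: DENY
  req#13 t=18s: ALLOW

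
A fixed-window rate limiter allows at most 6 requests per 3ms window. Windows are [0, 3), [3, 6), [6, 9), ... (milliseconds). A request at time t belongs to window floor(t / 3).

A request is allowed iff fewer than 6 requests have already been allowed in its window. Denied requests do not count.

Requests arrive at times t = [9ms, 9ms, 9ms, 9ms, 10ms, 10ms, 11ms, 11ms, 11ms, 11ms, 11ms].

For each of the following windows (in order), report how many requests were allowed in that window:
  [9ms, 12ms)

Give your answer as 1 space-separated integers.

Processing requests:
  req#1 t=9ms (window 3): ALLOW
  req#2 t=9ms (window 3): ALLOW
  req#3 t=9ms (window 3): ALLOW
  req#4 t=9ms (window 3): ALLOW
  req#5 t=10ms (window 3): ALLOW
  req#6 t=10ms (window 3): ALLOW
  req#7 t=11ms (window 3): DENY
  req#8 t=11ms (window 3): DENY
  req#9 t=11ms (window 3): DENY
  req#10 t=11ms (window 3): DENY
  req#11 t=11ms (window 3): DENY

Allowed counts by window: 6

Answer: 6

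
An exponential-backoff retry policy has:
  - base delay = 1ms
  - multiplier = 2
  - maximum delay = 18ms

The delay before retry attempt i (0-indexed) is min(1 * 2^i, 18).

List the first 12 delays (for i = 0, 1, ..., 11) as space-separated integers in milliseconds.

Answer: 1 2 4 8 16 18 18 18 18 18 18 18

Derivation:
Computing each delay:
  i=0: min(1*2^0, 18) = 1
  i=1: min(1*2^1, 18) = 2
  i=2: min(1*2^2, 18) = 4
  i=3: min(1*2^3, 18) = 8
  i=4: min(1*2^4, 18) = 16
  i=5: min(1*2^5, 18) = 18
  i=6: min(1*2^6, 18) = 18
  i=7: min(1*2^7, 18) = 18
  i=8: min(1*2^8, 18) = 18
  i=9: min(1*2^9, 18) = 18
  i=10: min(1*2^10, 18) = 18
  i=11: min(1*2^11, 18) = 18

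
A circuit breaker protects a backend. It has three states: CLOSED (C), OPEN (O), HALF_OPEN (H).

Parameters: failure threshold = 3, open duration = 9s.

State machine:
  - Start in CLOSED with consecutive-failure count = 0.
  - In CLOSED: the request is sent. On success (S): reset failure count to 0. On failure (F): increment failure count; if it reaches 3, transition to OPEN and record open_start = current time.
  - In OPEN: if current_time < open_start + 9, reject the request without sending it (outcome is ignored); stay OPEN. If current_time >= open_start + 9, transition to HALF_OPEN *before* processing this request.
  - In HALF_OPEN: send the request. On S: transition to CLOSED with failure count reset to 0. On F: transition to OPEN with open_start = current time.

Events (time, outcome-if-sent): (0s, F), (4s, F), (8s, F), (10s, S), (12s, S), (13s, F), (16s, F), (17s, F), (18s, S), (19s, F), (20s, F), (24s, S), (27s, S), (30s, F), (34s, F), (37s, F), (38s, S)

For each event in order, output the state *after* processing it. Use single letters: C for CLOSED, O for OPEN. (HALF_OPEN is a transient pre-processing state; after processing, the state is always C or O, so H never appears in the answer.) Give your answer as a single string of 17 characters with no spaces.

Answer: CCOOOOOOOOOOCCCOO

Derivation:
State after each event:
  event#1 t=0s outcome=F: state=CLOSED
  event#2 t=4s outcome=F: state=CLOSED
  event#3 t=8s outcome=F: state=OPEN
  event#4 t=10s outcome=S: state=OPEN
  event#5 t=12s outcome=S: state=OPEN
  event#6 t=13s outcome=F: state=OPEN
  event#7 t=16s outcome=F: state=OPEN
  event#8 t=17s outcome=F: state=OPEN
  event#9 t=18s outcome=S: state=OPEN
  event#10 t=19s outcome=F: state=OPEN
  event#11 t=20s outcome=F: state=OPEN
  event#12 t=24s outcome=S: state=OPEN
  event#13 t=27s outcome=S: state=CLOSED
  event#14 t=30s outcome=F: state=CLOSED
  event#15 t=34s outcome=F: state=CLOSED
  event#16 t=37s outcome=F: state=OPEN
  event#17 t=38s outcome=S: state=OPEN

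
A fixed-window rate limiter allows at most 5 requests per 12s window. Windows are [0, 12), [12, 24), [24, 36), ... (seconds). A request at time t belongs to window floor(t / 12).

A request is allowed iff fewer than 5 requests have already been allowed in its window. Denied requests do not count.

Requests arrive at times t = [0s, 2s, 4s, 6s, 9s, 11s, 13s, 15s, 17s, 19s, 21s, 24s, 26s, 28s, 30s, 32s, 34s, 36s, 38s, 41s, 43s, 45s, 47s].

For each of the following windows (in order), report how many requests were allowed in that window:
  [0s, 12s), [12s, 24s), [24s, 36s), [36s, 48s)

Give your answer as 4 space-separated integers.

Answer: 5 5 5 5

Derivation:
Processing requests:
  req#1 t=0s (window 0): ALLOW
  req#2 t=2s (window 0): ALLOW
  req#3 t=4s (window 0): ALLOW
  req#4 t=6s (window 0): ALLOW
  req#5 t=9s (window 0): ALLOW
  req#6 t=11s (window 0): DENY
  req#7 t=13s (window 1): ALLOW
  req#8 t=15s (window 1): ALLOW
  req#9 t=17s (window 1): ALLOW
  req#10 t=19s (window 1): ALLOW
  req#11 t=21s (window 1): ALLOW
  req#12 t=24s (window 2): ALLOW
  req#13 t=26s (window 2): ALLOW
  req#14 t=28s (window 2): ALLOW
  req#15 t=30s (window 2): ALLOW
  req#16 t=32s (window 2): ALLOW
  req#17 t=34s (window 2): DENY
  req#18 t=36s (window 3): ALLOW
  req#19 t=38s (window 3): ALLOW
  req#20 t=41s (window 3): ALLOW
  req#21 t=43s (window 3): ALLOW
  req#22 t=45s (window 3): ALLOW
  req#23 t=47s (window 3): DENY

Allowed counts by window: 5 5 5 5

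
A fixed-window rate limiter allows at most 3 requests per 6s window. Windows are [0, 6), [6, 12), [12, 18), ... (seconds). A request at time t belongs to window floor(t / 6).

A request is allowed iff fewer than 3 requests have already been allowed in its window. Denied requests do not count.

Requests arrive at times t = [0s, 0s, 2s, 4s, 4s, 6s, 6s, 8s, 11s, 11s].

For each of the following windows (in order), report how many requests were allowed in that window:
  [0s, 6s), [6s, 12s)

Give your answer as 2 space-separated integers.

Answer: 3 3

Derivation:
Processing requests:
  req#1 t=0s (window 0): ALLOW
  req#2 t=0s (window 0): ALLOW
  req#3 t=2s (window 0): ALLOW
  req#4 t=4s (window 0): DENY
  req#5 t=4s (window 0): DENY
  req#6 t=6s (window 1): ALLOW
  req#7 t=6s (window 1): ALLOW
  req#8 t=8s (window 1): ALLOW
  req#9 t=11s (window 1): DENY
  req#10 t=11s (window 1): DENY

Allowed counts by window: 3 3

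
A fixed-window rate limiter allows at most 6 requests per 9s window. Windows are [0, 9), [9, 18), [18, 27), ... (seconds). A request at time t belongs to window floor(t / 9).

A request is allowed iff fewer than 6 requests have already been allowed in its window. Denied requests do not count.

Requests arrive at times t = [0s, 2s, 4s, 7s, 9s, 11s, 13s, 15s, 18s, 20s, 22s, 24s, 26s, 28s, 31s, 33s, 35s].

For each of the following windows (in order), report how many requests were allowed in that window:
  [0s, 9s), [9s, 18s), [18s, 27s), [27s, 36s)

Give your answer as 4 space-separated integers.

Answer: 4 4 5 4

Derivation:
Processing requests:
  req#1 t=0s (window 0): ALLOW
  req#2 t=2s (window 0): ALLOW
  req#3 t=4s (window 0): ALLOW
  req#4 t=7s (window 0): ALLOW
  req#5 t=9s (window 1): ALLOW
  req#6 t=11s (window 1): ALLOW
  req#7 t=13s (window 1): ALLOW
  req#8 t=15s (window 1): ALLOW
  req#9 t=18s (window 2): ALLOW
  req#10 t=20s (window 2): ALLOW
  req#11 t=22s (window 2): ALLOW
  req#12 t=24s (window 2): ALLOW
  req#13 t=26s (window 2): ALLOW
  req#14 t=28s (window 3): ALLOW
  req#15 t=31s (window 3): ALLOW
  req#16 t=33s (window 3): ALLOW
  req#17 t=35s (window 3): ALLOW

Allowed counts by window: 4 4 5 4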